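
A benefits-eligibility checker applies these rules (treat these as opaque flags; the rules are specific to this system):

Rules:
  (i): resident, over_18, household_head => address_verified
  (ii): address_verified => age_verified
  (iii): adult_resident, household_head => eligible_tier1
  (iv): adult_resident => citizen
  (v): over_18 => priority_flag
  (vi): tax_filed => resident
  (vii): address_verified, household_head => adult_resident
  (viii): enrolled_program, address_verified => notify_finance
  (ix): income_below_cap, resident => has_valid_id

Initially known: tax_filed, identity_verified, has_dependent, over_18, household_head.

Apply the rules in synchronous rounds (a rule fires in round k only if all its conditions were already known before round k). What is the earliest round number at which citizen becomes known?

Round 1 — (v), (vi), derive priority_flag, resident.
Round 2 — (i), derive address_verified.
Round 3 — (ii), (vii), derive age_verified, adult_resident.
Round 4 — (iii), (iv), derive eligible_tier1, citizen.
citizen first appears in round 4.

4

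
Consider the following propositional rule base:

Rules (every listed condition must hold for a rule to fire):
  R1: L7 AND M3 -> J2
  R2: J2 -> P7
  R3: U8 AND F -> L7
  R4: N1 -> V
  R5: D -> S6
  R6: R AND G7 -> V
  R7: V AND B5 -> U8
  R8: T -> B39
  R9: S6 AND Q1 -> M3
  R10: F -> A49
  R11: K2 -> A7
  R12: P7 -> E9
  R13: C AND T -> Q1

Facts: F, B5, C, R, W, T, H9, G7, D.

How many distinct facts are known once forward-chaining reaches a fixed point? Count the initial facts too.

20

Round 1: R5 [D -> S6]; R6 [R AND G7 -> V]; R8 [T -> B39]; R10 [F -> A49]; R13 [C AND T -> Q1]. New: S6, V, B39, A49, Q1.
Round 2: R7 [V AND B5 -> U8]; R9 [S6 AND Q1 -> M3]. New: U8, M3.
Round 3: R3 [U8 AND F -> L7]. New: L7.
Round 4: R1 [L7 AND M3 -> J2]. New: J2.
Round 5: R2 [J2 -> P7]. New: P7.
Round 6: R12 [P7 -> E9]. New: E9.
Closure: {A49, B39, B5, C, D, E9, F, G7, H9, J2, L7, M3, P7, Q1, R, S6, T, U8, V, W} — 20 facts.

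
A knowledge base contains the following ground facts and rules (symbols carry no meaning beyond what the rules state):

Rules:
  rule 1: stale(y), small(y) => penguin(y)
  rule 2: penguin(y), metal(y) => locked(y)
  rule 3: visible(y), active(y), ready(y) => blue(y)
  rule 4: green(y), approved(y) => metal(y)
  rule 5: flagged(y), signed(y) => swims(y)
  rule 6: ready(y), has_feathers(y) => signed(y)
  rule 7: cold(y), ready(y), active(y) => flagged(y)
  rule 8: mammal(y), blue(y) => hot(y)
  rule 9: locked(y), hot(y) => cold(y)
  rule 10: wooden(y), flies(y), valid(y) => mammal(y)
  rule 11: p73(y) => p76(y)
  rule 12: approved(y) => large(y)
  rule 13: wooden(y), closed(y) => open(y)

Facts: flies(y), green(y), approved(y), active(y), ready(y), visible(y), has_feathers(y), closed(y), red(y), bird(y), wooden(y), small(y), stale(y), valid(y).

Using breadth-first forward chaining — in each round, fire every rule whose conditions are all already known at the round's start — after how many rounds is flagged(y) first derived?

4

Round 1 fires rule 1, rule 3, rule 4, rule 6, rule 10, rule 12, rule 13, giving penguin(y), blue(y), metal(y), signed(y), mammal(y), large(y), open(y).
Round 2 fires rule 2, rule 8, giving locked(y), hot(y).
Round 3 fires rule 9, giving cold(y).
Round 4 fires rule 7, giving flagged(y).
flagged(y) first appears in round 4.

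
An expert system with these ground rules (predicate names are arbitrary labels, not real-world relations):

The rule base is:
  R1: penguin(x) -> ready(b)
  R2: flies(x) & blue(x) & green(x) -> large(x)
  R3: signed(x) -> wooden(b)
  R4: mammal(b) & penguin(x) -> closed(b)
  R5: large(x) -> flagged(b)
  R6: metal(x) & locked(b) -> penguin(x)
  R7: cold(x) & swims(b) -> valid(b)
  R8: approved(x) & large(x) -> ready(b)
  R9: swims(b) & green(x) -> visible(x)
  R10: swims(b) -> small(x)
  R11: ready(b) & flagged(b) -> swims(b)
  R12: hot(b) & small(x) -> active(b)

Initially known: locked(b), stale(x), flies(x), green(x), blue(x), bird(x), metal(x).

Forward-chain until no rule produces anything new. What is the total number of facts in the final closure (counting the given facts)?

Round 1: R2 [flies(x) & blue(x) & green(x) -> large(x)]; R6 [metal(x) & locked(b) -> penguin(x)]. Adds large(x), penguin(x).
Round 2: R1 [penguin(x) -> ready(b)]; R5 [large(x) -> flagged(b)]. Adds ready(b), flagged(b).
Round 3: R11 [ready(b) & flagged(b) -> swims(b)]. Adds swims(b).
Round 4: R9 [swims(b) & green(x) -> visible(x)]; R10 [swims(b) -> small(x)]. Adds visible(x), small(x).
Closure: {bird(x), blue(x), flagged(b), flies(x), green(x), large(x), locked(b), metal(x), penguin(x), ready(b), small(x), stale(x), swims(b), visible(x)} — 14 facts.

14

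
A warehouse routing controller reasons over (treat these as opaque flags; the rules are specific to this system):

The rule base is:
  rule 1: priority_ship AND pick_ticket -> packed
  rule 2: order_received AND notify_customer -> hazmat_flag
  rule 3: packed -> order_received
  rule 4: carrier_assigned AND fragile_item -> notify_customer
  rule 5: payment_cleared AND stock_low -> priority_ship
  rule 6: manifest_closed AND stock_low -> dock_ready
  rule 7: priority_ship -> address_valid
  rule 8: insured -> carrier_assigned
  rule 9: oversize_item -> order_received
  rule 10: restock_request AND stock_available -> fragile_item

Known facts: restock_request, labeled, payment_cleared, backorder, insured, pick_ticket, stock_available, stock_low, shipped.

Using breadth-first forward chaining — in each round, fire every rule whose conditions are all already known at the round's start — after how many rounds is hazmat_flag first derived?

4

Round 1: rule 5 [payment_cleared AND stock_low -> priority_ship]; rule 8 [insured -> carrier_assigned]; rule 10 [restock_request AND stock_available -> fragile_item]. New: priority_ship, carrier_assigned, fragile_item.
Round 2: rule 1 [priority_ship AND pick_ticket -> packed]; rule 4 [carrier_assigned AND fragile_item -> notify_customer]; rule 7 [priority_ship -> address_valid]. New: packed, notify_customer, address_valid.
Round 3: rule 3 [packed -> order_received]. New: order_received.
Round 4: rule 2 [order_received AND notify_customer -> hazmat_flag]. New: hazmat_flag.
hazmat_flag first appears in round 4.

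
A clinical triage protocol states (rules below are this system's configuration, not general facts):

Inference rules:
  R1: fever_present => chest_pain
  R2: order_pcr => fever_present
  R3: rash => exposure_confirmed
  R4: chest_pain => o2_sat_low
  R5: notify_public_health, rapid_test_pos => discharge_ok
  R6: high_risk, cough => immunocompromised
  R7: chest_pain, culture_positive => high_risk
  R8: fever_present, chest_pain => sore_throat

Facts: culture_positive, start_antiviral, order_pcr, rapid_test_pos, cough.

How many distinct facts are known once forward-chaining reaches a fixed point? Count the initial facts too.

11

Round 1: R2 [order_pcr => fever_present]. New: fever_present.
Round 2: R1 [fever_present => chest_pain]. New: chest_pain.
Round 3: R4 [chest_pain => o2_sat_low]; R7 [chest_pain, culture_positive => high_risk]; R8 [fever_present, chest_pain => sore_throat]. New: o2_sat_low, high_risk, sore_throat.
Round 4: R6 [high_risk, cough => immunocompromised]. New: immunocompromised.
Closure: {chest_pain, cough, culture_positive, fever_present, high_risk, immunocompromised, o2_sat_low, order_pcr, rapid_test_pos, sore_throat, start_antiviral} — 11 facts.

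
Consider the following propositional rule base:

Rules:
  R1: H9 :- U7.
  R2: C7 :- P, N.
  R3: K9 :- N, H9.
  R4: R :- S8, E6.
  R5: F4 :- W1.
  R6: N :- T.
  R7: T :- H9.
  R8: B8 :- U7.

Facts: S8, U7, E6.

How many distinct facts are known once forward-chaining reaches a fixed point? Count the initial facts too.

9

Round 1 — R1, R4, R8, derive H9, R, B8.
Round 2 — R7, derive T.
Round 3 — R6, derive N.
Round 4 — R3, derive K9.
Closure: {B8, E6, H9, K9, N, R, S8, T, U7} — 9 facts.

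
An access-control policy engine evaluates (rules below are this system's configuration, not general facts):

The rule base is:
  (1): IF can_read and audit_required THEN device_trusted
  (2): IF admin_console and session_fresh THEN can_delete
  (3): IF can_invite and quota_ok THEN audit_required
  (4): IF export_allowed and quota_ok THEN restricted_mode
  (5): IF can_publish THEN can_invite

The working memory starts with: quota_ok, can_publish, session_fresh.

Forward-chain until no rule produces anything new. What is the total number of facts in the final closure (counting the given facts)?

5

Round 1 — (5), derive can_invite.
Round 2 — (3), derive audit_required.
Closure: {audit_required, can_invite, can_publish, quota_ok, session_fresh} — 5 facts.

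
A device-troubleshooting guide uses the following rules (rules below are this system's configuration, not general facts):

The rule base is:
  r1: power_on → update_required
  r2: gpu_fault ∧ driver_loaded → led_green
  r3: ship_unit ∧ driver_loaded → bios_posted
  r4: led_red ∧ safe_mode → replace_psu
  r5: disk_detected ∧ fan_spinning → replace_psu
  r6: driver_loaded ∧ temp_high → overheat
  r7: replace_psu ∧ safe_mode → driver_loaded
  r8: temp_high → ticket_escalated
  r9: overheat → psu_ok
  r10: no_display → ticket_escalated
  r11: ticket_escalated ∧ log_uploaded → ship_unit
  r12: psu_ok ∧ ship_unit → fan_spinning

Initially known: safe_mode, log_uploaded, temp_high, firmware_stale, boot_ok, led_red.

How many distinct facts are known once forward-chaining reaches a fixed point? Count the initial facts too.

[1] r4 [led_red ∧ safe_mode → replace_psu]; r8 [temp_high → ticket_escalated]. ⇒ new: replace_psu, ticket_escalated.
[2] r7 [replace_psu ∧ safe_mode → driver_loaded]; r11 [ticket_escalated ∧ log_uploaded → ship_unit]. ⇒ new: driver_loaded, ship_unit.
[3] r3 [ship_unit ∧ driver_loaded → bios_posted]; r6 [driver_loaded ∧ temp_high → overheat]. ⇒ new: bios_posted, overheat.
[4] r9 [overheat → psu_ok]. ⇒ new: psu_ok.
[5] r12 [psu_ok ∧ ship_unit → fan_spinning]. ⇒ new: fan_spinning.
Closure: {bios_posted, boot_ok, driver_loaded, fan_spinning, firmware_stale, led_red, log_uploaded, overheat, psu_ok, replace_psu, safe_mode, ship_unit, temp_high, ticket_escalated} — 14 facts.

14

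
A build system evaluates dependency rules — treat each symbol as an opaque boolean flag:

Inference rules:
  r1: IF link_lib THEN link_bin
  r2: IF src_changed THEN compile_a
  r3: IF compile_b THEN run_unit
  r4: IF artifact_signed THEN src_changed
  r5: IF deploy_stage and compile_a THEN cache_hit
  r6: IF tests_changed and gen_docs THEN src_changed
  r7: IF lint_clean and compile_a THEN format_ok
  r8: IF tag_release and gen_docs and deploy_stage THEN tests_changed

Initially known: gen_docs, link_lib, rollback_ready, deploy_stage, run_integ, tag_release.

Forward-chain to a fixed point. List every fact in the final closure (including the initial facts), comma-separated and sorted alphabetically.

cache_hit, compile_a, deploy_stage, gen_docs, link_bin, link_lib, rollback_ready, run_integ, src_changed, tag_release, tests_changed

Round 1: r1 [IF link_lib THEN link_bin]; r8 [IF tag_release and gen_docs and deploy_stage THEN tests_changed]. Adds link_bin, tests_changed.
Round 2: r6 [IF tests_changed and gen_docs THEN src_changed]. Adds src_changed.
Round 3: r2 [IF src_changed THEN compile_a]. Adds compile_a.
Round 4: r5 [IF deploy_stage and compile_a THEN cache_hit]. Adds cache_hit.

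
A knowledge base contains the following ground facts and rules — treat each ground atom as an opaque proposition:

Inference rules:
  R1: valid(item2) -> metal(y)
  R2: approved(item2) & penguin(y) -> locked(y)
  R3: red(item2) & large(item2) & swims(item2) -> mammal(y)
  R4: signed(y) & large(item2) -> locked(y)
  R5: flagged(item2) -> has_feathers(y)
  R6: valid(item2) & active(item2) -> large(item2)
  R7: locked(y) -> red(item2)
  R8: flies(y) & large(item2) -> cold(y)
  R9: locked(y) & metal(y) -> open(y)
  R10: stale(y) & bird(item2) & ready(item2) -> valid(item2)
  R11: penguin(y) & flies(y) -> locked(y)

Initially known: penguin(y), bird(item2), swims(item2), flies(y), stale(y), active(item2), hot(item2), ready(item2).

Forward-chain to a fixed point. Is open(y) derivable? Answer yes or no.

yes

[1] R10 [stale(y) & bird(item2) & ready(item2) -> valid(item2)]; R11 [penguin(y) & flies(y) -> locked(y)]. ⇒ new: valid(item2), locked(y).
[2] R1 [valid(item2) -> metal(y)]; R6 [valid(item2) & active(item2) -> large(item2)]; R7 [locked(y) -> red(item2)]. ⇒ new: metal(y), large(item2), red(item2).
[3] R3 [red(item2) & large(item2) & swims(item2) -> mammal(y)]; R8 [flies(y) & large(item2) -> cold(y)]; R9 [locked(y) & metal(y) -> open(y)]. ⇒ new: mammal(y), cold(y), open(y).
open(y) appears in round 3, so it is derivable.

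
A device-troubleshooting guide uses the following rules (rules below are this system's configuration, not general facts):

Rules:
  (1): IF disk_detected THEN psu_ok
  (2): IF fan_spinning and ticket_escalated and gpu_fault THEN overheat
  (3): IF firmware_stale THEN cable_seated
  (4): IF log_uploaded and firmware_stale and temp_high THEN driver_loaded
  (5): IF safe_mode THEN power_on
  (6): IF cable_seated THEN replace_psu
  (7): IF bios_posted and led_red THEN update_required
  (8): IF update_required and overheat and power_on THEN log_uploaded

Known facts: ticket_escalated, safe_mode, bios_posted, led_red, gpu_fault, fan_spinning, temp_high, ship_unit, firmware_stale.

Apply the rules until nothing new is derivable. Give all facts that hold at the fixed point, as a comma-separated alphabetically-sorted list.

bios_posted, cable_seated, driver_loaded, fan_spinning, firmware_stale, gpu_fault, led_red, log_uploaded, overheat, power_on, replace_psu, safe_mode, ship_unit, temp_high, ticket_escalated, update_required

Round 1 fires (2), (3), (5), (7), giving overheat, cable_seated, power_on, update_required.
Round 2 fires (6), (8), giving replace_psu, log_uploaded.
Round 3 fires (4), giving driver_loaded.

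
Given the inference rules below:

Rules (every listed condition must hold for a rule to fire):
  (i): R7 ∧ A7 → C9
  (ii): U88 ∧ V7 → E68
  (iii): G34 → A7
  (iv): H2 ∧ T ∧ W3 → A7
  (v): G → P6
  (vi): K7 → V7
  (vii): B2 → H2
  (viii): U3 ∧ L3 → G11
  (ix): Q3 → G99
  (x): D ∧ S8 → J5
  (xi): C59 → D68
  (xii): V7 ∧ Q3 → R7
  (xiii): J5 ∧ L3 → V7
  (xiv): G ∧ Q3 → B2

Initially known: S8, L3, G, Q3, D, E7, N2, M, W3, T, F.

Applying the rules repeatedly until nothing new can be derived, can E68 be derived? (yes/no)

no

Round 1: (v) [G → P6]; (ix) [Q3 → G99]; (x) [D ∧ S8 → J5]; (xiv) [G ∧ Q3 → B2]. Adds P6, G99, J5, B2.
Round 2: (vii) [B2 → H2]; (xiii) [J5 ∧ L3 → V7]. Adds H2, V7.
Round 3: (iv) [H2 ∧ T ∧ W3 → A7]; (xii) [V7 ∧ Q3 → R7]. Adds A7, R7.
Round 4: (i) [R7 ∧ A7 → C9]. Adds C9.
Fixed point reached. E68 is concluded only by (ii); (ii) needs U88 (never derived).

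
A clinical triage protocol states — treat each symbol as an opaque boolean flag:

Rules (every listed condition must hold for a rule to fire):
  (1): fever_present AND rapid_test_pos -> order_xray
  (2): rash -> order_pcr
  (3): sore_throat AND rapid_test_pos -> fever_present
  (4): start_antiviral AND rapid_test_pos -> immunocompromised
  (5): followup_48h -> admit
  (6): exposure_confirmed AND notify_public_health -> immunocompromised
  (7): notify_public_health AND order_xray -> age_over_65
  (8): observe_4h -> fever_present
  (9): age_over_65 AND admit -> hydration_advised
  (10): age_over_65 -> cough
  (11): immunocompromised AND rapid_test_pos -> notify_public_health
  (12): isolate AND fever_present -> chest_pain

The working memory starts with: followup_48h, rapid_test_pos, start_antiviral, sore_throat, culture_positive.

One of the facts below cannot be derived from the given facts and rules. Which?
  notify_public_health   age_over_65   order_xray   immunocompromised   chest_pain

[1] (3) [sore_throat AND rapid_test_pos -> fever_present]; (4) [start_antiviral AND rapid_test_pos -> immunocompromised]; (5) [followup_48h -> admit]. ⇒ new: fever_present, immunocompromised, admit.
[2] (1) [fever_present AND rapid_test_pos -> order_xray]; (11) [immunocompromised AND rapid_test_pos -> notify_public_health]. ⇒ new: order_xray, notify_public_health.
[3] (7) [notify_public_health AND order_xray -> age_over_65]. ⇒ new: age_over_65.
[4] (9) [age_over_65 AND admit -> hydration_advised]; (10) [age_over_65 -> cough]. ⇒ new: hydration_advised, cough.
Derived: immunocompromised (round 1), age_over_65 (round 3), notify_public_health (round 2), order_xray (round 2). chest_pain never appears in any round.

chest_pain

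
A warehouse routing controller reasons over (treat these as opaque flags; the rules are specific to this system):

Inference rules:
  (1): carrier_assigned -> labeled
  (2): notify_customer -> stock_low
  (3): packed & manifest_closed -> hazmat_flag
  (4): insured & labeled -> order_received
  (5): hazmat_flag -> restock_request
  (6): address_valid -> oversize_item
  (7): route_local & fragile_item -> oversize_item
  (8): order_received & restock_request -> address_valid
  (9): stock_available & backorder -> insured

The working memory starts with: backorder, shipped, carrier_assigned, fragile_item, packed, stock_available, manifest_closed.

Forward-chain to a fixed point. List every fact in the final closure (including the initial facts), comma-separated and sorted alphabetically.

address_valid, backorder, carrier_assigned, fragile_item, hazmat_flag, insured, labeled, manifest_closed, order_received, oversize_item, packed, restock_request, shipped, stock_available

Round 1 fires (1), (3), (9), giving labeled, hazmat_flag, insured.
Round 2 fires (4), (5), giving order_received, restock_request.
Round 3 fires (8), giving address_valid.
Round 4 fires (6), giving oversize_item.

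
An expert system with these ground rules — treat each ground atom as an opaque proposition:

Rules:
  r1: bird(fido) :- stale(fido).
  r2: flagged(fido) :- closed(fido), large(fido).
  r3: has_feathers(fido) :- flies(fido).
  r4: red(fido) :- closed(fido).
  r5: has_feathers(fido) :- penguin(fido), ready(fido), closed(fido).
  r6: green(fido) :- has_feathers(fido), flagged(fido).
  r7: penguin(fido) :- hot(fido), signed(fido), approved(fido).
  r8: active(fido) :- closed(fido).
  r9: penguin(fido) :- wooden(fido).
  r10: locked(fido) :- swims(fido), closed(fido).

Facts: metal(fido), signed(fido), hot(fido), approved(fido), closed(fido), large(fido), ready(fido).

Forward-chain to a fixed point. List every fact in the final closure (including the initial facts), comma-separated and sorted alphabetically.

active(fido), approved(fido), closed(fido), flagged(fido), green(fido), has_feathers(fido), hot(fido), large(fido), metal(fido), penguin(fido), ready(fido), red(fido), signed(fido)

Round 1: r2 [flagged(fido) :- closed(fido), large(fido).]; r4 [red(fido) :- closed(fido).]; r7 [penguin(fido) :- hot(fido), signed(fido), approved(fido).]; r8 [active(fido) :- closed(fido).]. New: flagged(fido), red(fido), penguin(fido), active(fido).
Round 2: r5 [has_feathers(fido) :- penguin(fido), ready(fido), closed(fido).]. New: has_feathers(fido).
Round 3: r6 [green(fido) :- has_feathers(fido), flagged(fido).]. New: green(fido).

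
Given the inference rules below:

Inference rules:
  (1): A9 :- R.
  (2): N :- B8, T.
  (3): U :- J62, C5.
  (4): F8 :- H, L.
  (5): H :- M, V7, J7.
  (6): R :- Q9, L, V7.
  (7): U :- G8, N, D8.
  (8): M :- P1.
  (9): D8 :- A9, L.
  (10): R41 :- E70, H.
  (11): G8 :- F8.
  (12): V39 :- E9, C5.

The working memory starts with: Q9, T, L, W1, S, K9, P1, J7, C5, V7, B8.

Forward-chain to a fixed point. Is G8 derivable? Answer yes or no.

yes

[1] (2) [N :- B8, T.]; (6) [R :- Q9, L, V7.]; (8) [M :- P1.]. ⇒ new: N, R, M.
[2] (1) [A9 :- R.]; (5) [H :- M, V7, J7.]. ⇒ new: A9, H.
[3] (4) [F8 :- H, L.]; (9) [D8 :- A9, L.]. ⇒ new: F8, D8.
[4] (11) [G8 :- F8.]. ⇒ new: G8.
[5] (7) [U :- G8, N, D8.]. ⇒ new: U.
G8 appears in round 4, so it is derivable.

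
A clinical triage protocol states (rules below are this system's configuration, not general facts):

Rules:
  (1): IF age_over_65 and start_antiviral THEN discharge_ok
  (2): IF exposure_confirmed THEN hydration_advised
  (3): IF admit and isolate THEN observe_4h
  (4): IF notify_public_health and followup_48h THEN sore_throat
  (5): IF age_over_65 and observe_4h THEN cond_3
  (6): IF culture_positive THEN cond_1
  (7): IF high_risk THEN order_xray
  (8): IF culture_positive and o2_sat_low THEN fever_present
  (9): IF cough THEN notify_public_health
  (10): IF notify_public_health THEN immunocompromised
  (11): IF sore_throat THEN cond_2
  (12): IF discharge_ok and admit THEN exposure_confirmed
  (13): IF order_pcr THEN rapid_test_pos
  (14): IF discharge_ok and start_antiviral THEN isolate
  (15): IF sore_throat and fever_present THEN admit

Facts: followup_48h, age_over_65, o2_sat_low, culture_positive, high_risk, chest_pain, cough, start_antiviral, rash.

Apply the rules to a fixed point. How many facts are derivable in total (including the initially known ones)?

Round 1: (1) [IF age_over_65 and start_antiviral THEN discharge_ok]; (6) [IF culture_positive THEN cond_1]; (7) [IF high_risk THEN order_xray]; (8) [IF culture_positive and o2_sat_low THEN fever_present]; (9) [IF cough THEN notify_public_health]. Adds discharge_ok, cond_1, order_xray, fever_present, notify_public_health.
Round 2: (4) [IF notify_public_health and followup_48h THEN sore_throat]; (10) [IF notify_public_health THEN immunocompromised]; (14) [IF discharge_ok and start_antiviral THEN isolate]. Adds sore_throat, immunocompromised, isolate.
Round 3: (11) [IF sore_throat THEN cond_2]; (15) [IF sore_throat and fever_present THEN admit]. Adds cond_2, admit.
Round 4: (3) [IF admit and isolate THEN observe_4h]; (12) [IF discharge_ok and admit THEN exposure_confirmed]. Adds observe_4h, exposure_confirmed.
Round 5: (2) [IF exposure_confirmed THEN hydration_advised]; (5) [IF age_over_65 and observe_4h THEN cond_3]. Adds hydration_advised, cond_3.
Closure: {admit, age_over_65, chest_pain, cond_1, cond_2, cond_3, cough, culture_positive, discharge_ok, exposure_confirmed, fever_present, followup_48h, high_risk, hydration_advised, immunocompromised, isolate, notify_public_health, o2_sat_low, observe_4h, order_xray, rash, sore_throat, start_antiviral} — 23 facts.

23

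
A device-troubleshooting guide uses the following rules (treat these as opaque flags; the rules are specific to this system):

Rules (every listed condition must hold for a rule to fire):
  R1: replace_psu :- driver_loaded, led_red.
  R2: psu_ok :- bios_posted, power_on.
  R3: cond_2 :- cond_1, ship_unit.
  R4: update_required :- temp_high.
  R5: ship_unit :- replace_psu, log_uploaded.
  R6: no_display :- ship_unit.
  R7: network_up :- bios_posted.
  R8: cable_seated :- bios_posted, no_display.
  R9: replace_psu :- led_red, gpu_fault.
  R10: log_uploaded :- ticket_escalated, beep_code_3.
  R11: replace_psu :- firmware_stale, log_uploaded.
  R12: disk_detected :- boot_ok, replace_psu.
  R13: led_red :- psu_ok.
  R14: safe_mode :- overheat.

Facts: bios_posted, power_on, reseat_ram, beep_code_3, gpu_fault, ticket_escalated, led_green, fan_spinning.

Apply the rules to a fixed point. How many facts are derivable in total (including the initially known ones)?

[1] R2 [psu_ok :- bios_posted, power_on.]; R7 [network_up :- bios_posted.]; R10 [log_uploaded :- ticket_escalated, beep_code_3.]. ⇒ new: psu_ok, network_up, log_uploaded.
[2] R13 [led_red :- psu_ok.]. ⇒ new: led_red.
[3] R9 [replace_psu :- led_red, gpu_fault.]. ⇒ new: replace_psu.
[4] R5 [ship_unit :- replace_psu, log_uploaded.]. ⇒ new: ship_unit.
[5] R6 [no_display :- ship_unit.]. ⇒ new: no_display.
[6] R8 [cable_seated :- bios_posted, no_display.]. ⇒ new: cable_seated.
Closure: {beep_code_3, bios_posted, cable_seated, fan_spinning, gpu_fault, led_green, led_red, log_uploaded, network_up, no_display, power_on, psu_ok, replace_psu, reseat_ram, ship_unit, ticket_escalated} — 16 facts.

16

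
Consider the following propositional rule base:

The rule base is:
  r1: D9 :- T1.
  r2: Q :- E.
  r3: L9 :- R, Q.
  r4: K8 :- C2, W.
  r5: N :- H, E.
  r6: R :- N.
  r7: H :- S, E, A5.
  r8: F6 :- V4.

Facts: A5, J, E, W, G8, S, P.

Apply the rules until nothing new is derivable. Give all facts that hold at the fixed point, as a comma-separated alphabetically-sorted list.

A5, E, G8, H, J, L9, N, P, Q, R, S, W

Round 1: r2 [Q :- E.]; r7 [H :- S, E, A5.]. New: Q, H.
Round 2: r5 [N :- H, E.]. New: N.
Round 3: r6 [R :- N.]. New: R.
Round 4: r3 [L9 :- R, Q.]. New: L9.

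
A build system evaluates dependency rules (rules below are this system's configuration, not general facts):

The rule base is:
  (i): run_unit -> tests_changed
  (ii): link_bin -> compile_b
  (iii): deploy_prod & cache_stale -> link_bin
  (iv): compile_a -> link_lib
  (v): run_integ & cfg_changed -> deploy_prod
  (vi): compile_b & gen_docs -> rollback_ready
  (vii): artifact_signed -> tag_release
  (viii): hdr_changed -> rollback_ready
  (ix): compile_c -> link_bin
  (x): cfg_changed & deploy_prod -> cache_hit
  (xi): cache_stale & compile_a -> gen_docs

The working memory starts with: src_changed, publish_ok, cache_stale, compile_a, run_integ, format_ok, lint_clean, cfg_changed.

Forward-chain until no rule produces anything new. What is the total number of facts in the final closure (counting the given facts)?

Round 1 — (iv), (v), (xi), derive link_lib, deploy_prod, gen_docs.
Round 2 — (iii), (x), derive link_bin, cache_hit.
Round 3 — (ii), derive compile_b.
Round 4 — (vi), derive rollback_ready.
Closure: {cache_hit, cache_stale, cfg_changed, compile_a, compile_b, deploy_prod, format_ok, gen_docs, link_bin, link_lib, lint_clean, publish_ok, rollback_ready, run_integ, src_changed} — 15 facts.

15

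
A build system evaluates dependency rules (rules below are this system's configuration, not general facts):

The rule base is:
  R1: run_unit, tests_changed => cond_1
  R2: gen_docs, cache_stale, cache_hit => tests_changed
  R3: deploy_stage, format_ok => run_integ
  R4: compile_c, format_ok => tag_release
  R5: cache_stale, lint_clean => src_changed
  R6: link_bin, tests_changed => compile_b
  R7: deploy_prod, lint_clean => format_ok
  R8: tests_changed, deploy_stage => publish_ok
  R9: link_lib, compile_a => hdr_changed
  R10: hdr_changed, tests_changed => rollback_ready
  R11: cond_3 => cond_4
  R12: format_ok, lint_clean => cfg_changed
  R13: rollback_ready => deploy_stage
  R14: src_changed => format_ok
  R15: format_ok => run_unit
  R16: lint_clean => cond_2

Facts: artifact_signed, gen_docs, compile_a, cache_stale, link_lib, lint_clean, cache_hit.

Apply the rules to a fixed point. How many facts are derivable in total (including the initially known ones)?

Round 1: R2 [gen_docs, cache_stale, cache_hit => tests_changed]; R5 [cache_stale, lint_clean => src_changed]; R9 [link_lib, compile_a => hdr_changed]; R16 [lint_clean => cond_2]. Adds tests_changed, src_changed, hdr_changed, cond_2.
Round 2: R10 [hdr_changed, tests_changed => rollback_ready]; R14 [src_changed => format_ok]. Adds rollback_ready, format_ok.
Round 3: R12 [format_ok, lint_clean => cfg_changed]; R13 [rollback_ready => deploy_stage]; R15 [format_ok => run_unit]. Adds cfg_changed, deploy_stage, run_unit.
Round 4: R1 [run_unit, tests_changed => cond_1]; R3 [deploy_stage, format_ok => run_integ]; R8 [tests_changed, deploy_stage => publish_ok]. Adds cond_1, run_integ, publish_ok.
Closure: {artifact_signed, cache_hit, cache_stale, cfg_changed, compile_a, cond_1, cond_2, deploy_stage, format_ok, gen_docs, hdr_changed, link_lib, lint_clean, publish_ok, rollback_ready, run_integ, run_unit, src_changed, tests_changed} — 19 facts.

19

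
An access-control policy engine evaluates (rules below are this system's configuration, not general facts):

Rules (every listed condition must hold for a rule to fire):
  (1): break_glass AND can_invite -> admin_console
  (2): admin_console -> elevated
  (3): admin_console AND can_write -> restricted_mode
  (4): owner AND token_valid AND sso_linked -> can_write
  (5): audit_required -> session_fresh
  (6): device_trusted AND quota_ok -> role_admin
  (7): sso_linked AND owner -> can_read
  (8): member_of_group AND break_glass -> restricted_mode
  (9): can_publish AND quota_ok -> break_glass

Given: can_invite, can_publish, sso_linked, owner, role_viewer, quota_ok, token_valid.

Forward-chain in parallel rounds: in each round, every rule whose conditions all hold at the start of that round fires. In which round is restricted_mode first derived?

3

[1] (4) [owner AND token_valid AND sso_linked -> can_write]; (7) [sso_linked AND owner -> can_read]; (9) [can_publish AND quota_ok -> break_glass]. ⇒ new: can_write, can_read, break_glass.
[2] (1) [break_glass AND can_invite -> admin_console]. ⇒ new: admin_console.
[3] (2) [admin_console -> elevated]; (3) [admin_console AND can_write -> restricted_mode]. ⇒ new: elevated, restricted_mode.
restricted_mode first appears in round 3.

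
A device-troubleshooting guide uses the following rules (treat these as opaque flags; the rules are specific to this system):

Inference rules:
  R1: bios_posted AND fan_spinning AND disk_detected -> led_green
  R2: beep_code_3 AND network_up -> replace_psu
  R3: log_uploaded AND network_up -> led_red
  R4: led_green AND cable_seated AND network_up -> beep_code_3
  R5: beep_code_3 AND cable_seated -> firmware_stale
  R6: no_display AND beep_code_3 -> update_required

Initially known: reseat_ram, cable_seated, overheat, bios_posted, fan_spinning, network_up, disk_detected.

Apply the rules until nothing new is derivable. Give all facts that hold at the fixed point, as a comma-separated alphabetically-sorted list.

Round 1: R1 [bios_posted AND fan_spinning AND disk_detected -> led_green]. New: led_green.
Round 2: R4 [led_green AND cable_seated AND network_up -> beep_code_3]. New: beep_code_3.
Round 3: R2 [beep_code_3 AND network_up -> replace_psu]; R5 [beep_code_3 AND cable_seated -> firmware_stale]. New: replace_psu, firmware_stale.

beep_code_3, bios_posted, cable_seated, disk_detected, fan_spinning, firmware_stale, led_green, network_up, overheat, replace_psu, reseat_ram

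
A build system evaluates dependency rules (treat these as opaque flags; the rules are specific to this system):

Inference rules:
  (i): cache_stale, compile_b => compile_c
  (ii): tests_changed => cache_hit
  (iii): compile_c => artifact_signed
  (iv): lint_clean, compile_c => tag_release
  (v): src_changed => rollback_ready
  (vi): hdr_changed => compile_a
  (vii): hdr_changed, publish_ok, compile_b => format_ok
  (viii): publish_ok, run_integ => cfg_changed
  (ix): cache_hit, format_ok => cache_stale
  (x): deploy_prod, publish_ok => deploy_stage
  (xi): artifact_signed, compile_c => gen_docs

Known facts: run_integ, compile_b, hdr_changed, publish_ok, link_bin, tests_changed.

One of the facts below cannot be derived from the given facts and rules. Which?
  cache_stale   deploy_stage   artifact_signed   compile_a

Round 1: (ii) [tests_changed => cache_hit]; (vi) [hdr_changed => compile_a]; (vii) [hdr_changed, publish_ok, compile_b => format_ok]; (viii) [publish_ok, run_integ => cfg_changed]. New: cache_hit, compile_a, format_ok, cfg_changed.
Round 2: (ix) [cache_hit, format_ok => cache_stale]. New: cache_stale.
Round 3: (i) [cache_stale, compile_b => compile_c]. New: compile_c.
Round 4: (iii) [compile_c => artifact_signed]. New: artifact_signed.
Round 5: (xi) [artifact_signed, compile_c => gen_docs]. New: gen_docs.
Derived: compile_a (round 1), cache_stale (round 2), artifact_signed (round 4). deploy_stage never appears in any round.

deploy_stage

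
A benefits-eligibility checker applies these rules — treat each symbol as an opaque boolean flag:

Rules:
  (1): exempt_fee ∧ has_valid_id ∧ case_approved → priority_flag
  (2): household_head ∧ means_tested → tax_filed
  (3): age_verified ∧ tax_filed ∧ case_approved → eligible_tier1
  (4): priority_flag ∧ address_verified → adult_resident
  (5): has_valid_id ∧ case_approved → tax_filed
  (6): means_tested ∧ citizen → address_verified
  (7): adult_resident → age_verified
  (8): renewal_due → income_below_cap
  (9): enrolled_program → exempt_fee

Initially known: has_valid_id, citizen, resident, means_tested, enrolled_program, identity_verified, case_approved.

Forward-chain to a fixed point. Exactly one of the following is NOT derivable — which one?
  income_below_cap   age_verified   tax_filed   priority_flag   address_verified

Round 1 fires (5), (6), (9), giving tax_filed, address_verified, exempt_fee.
Round 2 fires (1), giving priority_flag.
Round 3 fires (4), giving adult_resident.
Round 4 fires (7), giving age_verified.
Round 5 fires (3), giving eligible_tier1.
Derived: address_verified (round 1), tax_filed (round 1), priority_flag (round 2), age_verified (round 4). income_below_cap never appears in any round.

income_below_cap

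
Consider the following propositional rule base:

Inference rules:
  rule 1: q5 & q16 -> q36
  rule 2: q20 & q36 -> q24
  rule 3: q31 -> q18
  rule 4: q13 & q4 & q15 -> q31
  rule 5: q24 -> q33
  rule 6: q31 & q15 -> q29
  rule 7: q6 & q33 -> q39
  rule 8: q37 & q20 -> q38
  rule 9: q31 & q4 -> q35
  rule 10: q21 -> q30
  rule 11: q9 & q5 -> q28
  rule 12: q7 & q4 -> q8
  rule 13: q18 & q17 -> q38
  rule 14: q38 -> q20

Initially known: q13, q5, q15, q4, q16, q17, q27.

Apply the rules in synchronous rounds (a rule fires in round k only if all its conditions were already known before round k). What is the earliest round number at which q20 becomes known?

4

Round 1 fires rule 1, rule 4, giving q36, q31.
Round 2 fires rule 3, rule 6, rule 9, giving q18, q29, q35.
Round 3 fires rule 13, giving q38.
Round 4 fires rule 14, giving q20.
q20 first appears in round 4.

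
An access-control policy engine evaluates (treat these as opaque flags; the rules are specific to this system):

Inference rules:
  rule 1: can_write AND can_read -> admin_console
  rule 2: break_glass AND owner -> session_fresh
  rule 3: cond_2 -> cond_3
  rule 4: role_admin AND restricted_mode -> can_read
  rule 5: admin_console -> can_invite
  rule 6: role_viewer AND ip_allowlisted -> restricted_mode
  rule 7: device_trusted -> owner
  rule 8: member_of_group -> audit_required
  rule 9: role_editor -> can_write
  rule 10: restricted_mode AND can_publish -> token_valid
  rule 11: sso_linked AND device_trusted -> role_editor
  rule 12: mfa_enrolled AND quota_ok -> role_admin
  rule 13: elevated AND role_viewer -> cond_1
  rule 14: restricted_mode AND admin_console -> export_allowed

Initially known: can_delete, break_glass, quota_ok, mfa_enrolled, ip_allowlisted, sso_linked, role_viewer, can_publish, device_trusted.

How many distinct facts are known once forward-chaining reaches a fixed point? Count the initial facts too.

20

Round 1: rule 6 [role_viewer AND ip_allowlisted -> restricted_mode]; rule 7 [device_trusted -> owner]; rule 11 [sso_linked AND device_trusted -> role_editor]; rule 12 [mfa_enrolled AND quota_ok -> role_admin]. New: restricted_mode, owner, role_editor, role_admin.
Round 2: rule 2 [break_glass AND owner -> session_fresh]; rule 4 [role_admin AND restricted_mode -> can_read]; rule 9 [role_editor -> can_write]; rule 10 [restricted_mode AND can_publish -> token_valid]. New: session_fresh, can_read, can_write, token_valid.
Round 3: rule 1 [can_write AND can_read -> admin_console]. New: admin_console.
Round 4: rule 5 [admin_console -> can_invite]; rule 14 [restricted_mode AND admin_console -> export_allowed]. New: can_invite, export_allowed.
Closure: {admin_console, break_glass, can_delete, can_invite, can_publish, can_read, can_write, device_trusted, export_allowed, ip_allowlisted, mfa_enrolled, owner, quota_ok, restricted_mode, role_admin, role_editor, role_viewer, session_fresh, sso_linked, token_valid} — 20 facts.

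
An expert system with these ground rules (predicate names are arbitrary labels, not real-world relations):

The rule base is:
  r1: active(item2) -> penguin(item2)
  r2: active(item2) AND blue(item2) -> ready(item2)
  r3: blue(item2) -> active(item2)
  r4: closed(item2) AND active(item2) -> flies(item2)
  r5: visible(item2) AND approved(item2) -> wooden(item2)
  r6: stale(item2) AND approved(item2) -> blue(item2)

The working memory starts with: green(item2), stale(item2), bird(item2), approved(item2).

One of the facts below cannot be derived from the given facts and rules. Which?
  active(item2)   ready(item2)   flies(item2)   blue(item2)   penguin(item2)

[1] r6 [stale(item2) AND approved(item2) -> blue(item2)]. ⇒ new: blue(item2).
[2] r3 [blue(item2) -> active(item2)]. ⇒ new: active(item2).
[3] r1 [active(item2) -> penguin(item2)]; r2 [active(item2) AND blue(item2) -> ready(item2)]. ⇒ new: penguin(item2), ready(item2).
Derived: blue(item2) (round 1), penguin(item2) (round 3), active(item2) (round 2), ready(item2) (round 3). flies(item2) never appears in any round.

flies(item2)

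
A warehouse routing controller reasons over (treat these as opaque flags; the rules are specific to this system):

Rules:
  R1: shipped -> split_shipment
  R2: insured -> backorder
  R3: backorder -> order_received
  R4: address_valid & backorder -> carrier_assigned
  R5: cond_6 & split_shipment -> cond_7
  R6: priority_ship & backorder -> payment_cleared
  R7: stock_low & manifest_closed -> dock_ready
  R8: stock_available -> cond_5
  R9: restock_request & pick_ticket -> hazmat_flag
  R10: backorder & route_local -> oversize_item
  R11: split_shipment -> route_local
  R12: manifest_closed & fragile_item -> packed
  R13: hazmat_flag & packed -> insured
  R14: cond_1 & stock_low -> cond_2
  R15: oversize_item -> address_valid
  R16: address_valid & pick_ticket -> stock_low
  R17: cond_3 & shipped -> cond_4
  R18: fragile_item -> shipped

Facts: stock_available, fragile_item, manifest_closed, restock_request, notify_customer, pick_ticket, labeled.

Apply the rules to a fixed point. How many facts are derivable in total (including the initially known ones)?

Round 1 fires R8, R9, R12, R18, giving cond_5, hazmat_flag, packed, shipped.
Round 2 fires R1, R13, giving split_shipment, insured.
Round 3 fires R2, R11, giving backorder, route_local.
Round 4 fires R3, R10, giving order_received, oversize_item.
Round 5 fires R15, giving address_valid.
Round 6 fires R4, R16, giving carrier_assigned, stock_low.
Round 7 fires R7, giving dock_ready.
Closure: {address_valid, backorder, carrier_assigned, cond_5, dock_ready, fragile_item, hazmat_flag, insured, labeled, manifest_closed, notify_customer, order_received, oversize_item, packed, pick_ticket, restock_request, route_local, shipped, split_shipment, stock_available, stock_low} — 21 facts.

21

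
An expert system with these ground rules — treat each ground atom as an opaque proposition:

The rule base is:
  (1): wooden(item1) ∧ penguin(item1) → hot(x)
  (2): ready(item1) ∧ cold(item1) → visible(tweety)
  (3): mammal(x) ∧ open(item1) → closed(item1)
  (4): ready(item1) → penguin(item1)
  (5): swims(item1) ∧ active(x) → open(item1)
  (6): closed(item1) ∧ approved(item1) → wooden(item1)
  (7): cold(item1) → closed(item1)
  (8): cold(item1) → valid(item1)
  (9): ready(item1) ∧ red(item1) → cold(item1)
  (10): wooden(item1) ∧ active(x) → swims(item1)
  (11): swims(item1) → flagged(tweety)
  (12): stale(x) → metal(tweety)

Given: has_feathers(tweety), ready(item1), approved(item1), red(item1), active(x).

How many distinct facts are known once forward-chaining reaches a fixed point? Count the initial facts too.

15

Round 1: (4) [ready(item1) → penguin(item1)]; (9) [ready(item1) ∧ red(item1) → cold(item1)]. New: penguin(item1), cold(item1).
Round 2: (2) [ready(item1) ∧ cold(item1) → visible(tweety)]; (7) [cold(item1) → closed(item1)]; (8) [cold(item1) → valid(item1)]. New: visible(tweety), closed(item1), valid(item1).
Round 3: (6) [closed(item1) ∧ approved(item1) → wooden(item1)]. New: wooden(item1).
Round 4: (1) [wooden(item1) ∧ penguin(item1) → hot(x)]; (10) [wooden(item1) ∧ active(x) → swims(item1)]. New: hot(x), swims(item1).
Round 5: (5) [swims(item1) ∧ active(x) → open(item1)]; (11) [swims(item1) → flagged(tweety)]. New: open(item1), flagged(tweety).
Closure: {active(x), approved(item1), closed(item1), cold(item1), flagged(tweety), has_feathers(tweety), hot(x), open(item1), penguin(item1), ready(item1), red(item1), swims(item1), valid(item1), visible(tweety), wooden(item1)} — 15 facts.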